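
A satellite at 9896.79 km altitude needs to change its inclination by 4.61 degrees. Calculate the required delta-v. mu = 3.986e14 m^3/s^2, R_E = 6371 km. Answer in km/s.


r = 16267.7900 km = 1.626779e+07 m
V = sqrt(mu/r) = 4949.9905 m/s
di = 4.61 deg = 0.08045968 rad
dV = 2*V*sin(di/2) = 2*4949.9905*sin(0.04022984)
dV = 398.1672 m/s = 0.3981672 km/s

0.3982 km/s


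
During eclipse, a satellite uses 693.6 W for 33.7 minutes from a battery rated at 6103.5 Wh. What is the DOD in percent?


E_used = P * t / 60 = 693.6 * 33.7 / 60 = 389.5720 Wh
DOD = E_used / E_total * 100 = 389.5720 / 6103.5 * 100
DOD = 6.3828 %

6.3828 %


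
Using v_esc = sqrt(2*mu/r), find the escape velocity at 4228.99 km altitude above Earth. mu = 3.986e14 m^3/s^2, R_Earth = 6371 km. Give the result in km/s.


r = 6371.0 + 4228.99 = 10599.9900 km = 1.059999e+07 m
v_esc = sqrt(2*mu/r) = sqrt(2*3.986e14 / 1.059999e+07)
v_esc = 8672.2326 m/s = 8.6722 km/s

8.6722 km/s


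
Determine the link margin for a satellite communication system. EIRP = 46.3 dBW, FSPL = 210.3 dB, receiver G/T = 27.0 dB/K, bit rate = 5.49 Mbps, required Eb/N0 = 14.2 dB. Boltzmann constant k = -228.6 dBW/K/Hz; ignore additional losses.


C/N0 = EIRP - FSPL + G/T - k = 46.3 - 210.3 + 27.0 - (-228.6)
C/N0 = 91.6000 dB-Hz
R_b = 5.49 Mbps = 5.49e+06 bps -> 10*log10(R_b) = 67.3957 dB-Hz
Eb/N0 = C/N0 - 10*log10(R_b) = 91.6000 - 67.3957 = 24.2043 dB
Margin = Eb/N0 - Eb/N0_req = 24.2043 - 14.2 = 10.0043 dB (link closes)

10.0043 dB


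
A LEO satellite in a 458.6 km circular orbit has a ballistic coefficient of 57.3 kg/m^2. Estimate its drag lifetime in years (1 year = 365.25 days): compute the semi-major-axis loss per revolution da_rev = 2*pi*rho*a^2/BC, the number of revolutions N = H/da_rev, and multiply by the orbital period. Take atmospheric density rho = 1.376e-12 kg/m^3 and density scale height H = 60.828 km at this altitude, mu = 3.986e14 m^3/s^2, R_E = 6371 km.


a = R_E + alt = 6829.6000 km = 6.8296e+06 m
da_rev = 2*pi*rho*a^2/BC = 2*pi*1.376e-12*(6.8296e+06)^2/57.3 = 7.037756 m per revolution
N = H/da_rev = 60828.0000 m / 7.037756 m = 8643.0957 revolutions
P = 2*pi*sqrt(a^3/mu) = 5616.9961 s
lifetime = N*P = 8643.0957 * 5616.9961 = 4.8548235e+07 s = 561.9009 days
years = 561.9009 / 365.25 = 1.5384 years

1.5384 years


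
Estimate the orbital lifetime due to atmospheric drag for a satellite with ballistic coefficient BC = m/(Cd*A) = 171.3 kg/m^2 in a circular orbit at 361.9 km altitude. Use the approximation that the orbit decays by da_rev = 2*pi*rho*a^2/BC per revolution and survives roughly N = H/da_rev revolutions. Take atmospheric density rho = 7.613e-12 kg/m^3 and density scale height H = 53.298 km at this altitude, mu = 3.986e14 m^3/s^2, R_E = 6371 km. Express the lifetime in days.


a = R_E + alt = 6732.9000 km = 6.7329e+06 m
da_rev = 2*pi*rho*a^2/BC = 2*pi*7.613e-12*(6.7329e+06)^2/171.3 = 12.658512 m per revolution
N = H/da_rev = 53298.0000 m / 12.658512 m = 4210.4474 revolutions
P = 2*pi*sqrt(a^3/mu) = 5498.1232 s
lifetime = N*P = 4210.4474 * 5498.1232 = 2.3149559e+07 s = 267.9347 days

267.9347 days


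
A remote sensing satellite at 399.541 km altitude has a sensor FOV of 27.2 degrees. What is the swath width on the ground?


FOV = 27.2 deg = 0.4747296 rad
swath = 2 * alt * tan(FOV/2) = 2 * 399.541 * tan(0.2373648)
swath = 2 * 399.541 * 0.2419255
swath = 193.3183 km

193.3183 km


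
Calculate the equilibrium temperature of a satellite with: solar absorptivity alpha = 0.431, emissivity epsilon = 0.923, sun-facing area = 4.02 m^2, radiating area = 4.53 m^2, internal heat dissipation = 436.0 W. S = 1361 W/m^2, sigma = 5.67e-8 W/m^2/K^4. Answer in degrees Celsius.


Numerator = alpha*S*A_sun + Q_int = 0.431*1361*4.02 + 436.0 = 2794.0958 W
Denominator = eps*sigma*A_rad = 0.923*5.67e-8*4.53 = 2.3707347e-07 W/K^4
T^4 = 1.178578e+10 K^4
T = 329.4880 K = 56.3380 C

56.3380 degrees Celsius


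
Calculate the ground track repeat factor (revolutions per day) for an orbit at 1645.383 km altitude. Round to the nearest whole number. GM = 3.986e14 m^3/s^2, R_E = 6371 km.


r = 8.016383e+06 m
T = 2*pi*sqrt(r^3/mu) = 7142.9714 s = 119.0495 min
revs/day = 1440 / 119.0495 = 12.0958
Rounded: 12 revolutions per day

12 revolutions per day


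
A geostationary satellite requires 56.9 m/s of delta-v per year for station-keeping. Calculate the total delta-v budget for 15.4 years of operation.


dV = rate * years = 56.9 * 15.4
dV = 876.2600 m/s

876.2600 m/s


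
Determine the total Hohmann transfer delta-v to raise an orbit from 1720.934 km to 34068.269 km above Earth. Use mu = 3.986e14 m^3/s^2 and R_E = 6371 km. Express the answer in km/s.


r1 = 8091.9340 km = 8.091934e+06 m
r2 = 40439.2690 km = 4.0439269e+07 m
dv1 = sqrt(mu/r1)*(sqrt(2*r2/(r1+r2)) - 1) = 2041.9551 m/s
dv2 = sqrt(mu/r2)*(1 - sqrt(2*r1/(r1+r2))) = 1326.5478 m/s
total dv = |dv1| + |dv2| = 2041.9551 + 1326.5478 = 3368.5029 m/s = 3.3685 km/s

3.3685 km/s


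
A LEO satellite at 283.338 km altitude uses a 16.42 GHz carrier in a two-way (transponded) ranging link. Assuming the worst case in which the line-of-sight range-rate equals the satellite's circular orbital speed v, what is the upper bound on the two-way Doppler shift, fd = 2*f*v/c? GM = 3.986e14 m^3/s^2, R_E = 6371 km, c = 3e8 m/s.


r = 6.654338e+06 m
v = sqrt(mu/r) = 7739.5591 m/s (worst-case radial velocity)
f = 16.42 GHz = 1.642e+10 Hz
fd = 2*f*v/c = 2*1.642e+10*7739.5591/3.0e+08
fd = 847223.7322 Hz

847223.7322 Hz


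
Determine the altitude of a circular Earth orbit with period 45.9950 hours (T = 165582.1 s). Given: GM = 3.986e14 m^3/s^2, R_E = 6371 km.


T = 165582.1 s
r = (mu*T^2/(4*pi^2))^(1/3) = (3.986e14 * 165582.1^2 / (4*pi^2))^(1/3)
r = 6.517306e+07 m = 65173.0596 km
alt = r - R_E = 65173.0596 - 6371 = 58802.0596 km

58802.0596 km


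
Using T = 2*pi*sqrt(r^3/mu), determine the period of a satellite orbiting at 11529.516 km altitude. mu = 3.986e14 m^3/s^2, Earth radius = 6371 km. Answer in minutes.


r = 17900.5160 km = 1.7900516e+07 m
T = 2*pi*sqrt(r^3/mu) = 2*pi*sqrt(5.735835e+21 / 3.986e14)
T = 23834.6921 s = 397.2449 min

397.2449 minutes


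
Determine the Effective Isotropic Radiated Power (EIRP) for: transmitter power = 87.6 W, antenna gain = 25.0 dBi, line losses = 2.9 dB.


Pt = 87.6 W = 19.4250 dBW
EIRP = Pt_dBW + Gt - losses = 19.4250 + 25.0 - 2.9 = 41.5250 dBW

41.5250 dBW


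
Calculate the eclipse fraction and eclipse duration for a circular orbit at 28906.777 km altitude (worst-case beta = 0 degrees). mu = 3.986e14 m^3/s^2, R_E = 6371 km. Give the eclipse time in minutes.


r = 35277.7770 km
T = 1099.0357 min
Eclipse fraction = arcsin(R_E/r)/pi = arcsin(6371.0000/35277.7770)/pi
= arcsin(0.1805953)/pi = 0.05780242
Eclipse duration = 0.05780242 * 1099.0357 = 63.5269 min

63.5269 minutes


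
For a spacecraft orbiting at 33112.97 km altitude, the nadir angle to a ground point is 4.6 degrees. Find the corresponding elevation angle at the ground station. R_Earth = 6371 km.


r = R_E + alt = 39483.9700 km
Law of sines in the satellite / Earth-center / ground-point triangle:
  sin(nadir)/R_E = sin(90 + el)/r  =>  cos(el) = (r/R_E)*sin(nadir)
cos(el) = (39483.9700 / 6371.0000) * sin(4.6 deg) = 0.497029
el = arccos(0.497029) = 60.1964 deg
(Earth-central angle = 90 - nadir - el = 25.2036 deg)

60.1964 degrees


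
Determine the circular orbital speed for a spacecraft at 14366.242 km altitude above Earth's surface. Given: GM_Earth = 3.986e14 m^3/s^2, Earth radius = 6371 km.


r = R_E + alt = 6371.0 + 14366.242 = 20737.2420 km = 2.0737242e+07 m
v = sqrt(mu/r) = sqrt(3.986e14 / 2.0737242e+07) = 4384.2282 m/s = 4.3842 km/s

4.3842 km/s


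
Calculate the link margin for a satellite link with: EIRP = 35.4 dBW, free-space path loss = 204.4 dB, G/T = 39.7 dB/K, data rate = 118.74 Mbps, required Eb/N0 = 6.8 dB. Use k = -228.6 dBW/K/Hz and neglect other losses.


C/N0 = EIRP - FSPL + G/T - k = 35.4 - 204.4 + 39.7 - (-228.6)
C/N0 = 99.3000 dB-Hz
R_b = 118.74 Mbps = 1.1874e+08 bps -> 10*log10(R_b) = 80.7460 dB-Hz
Eb/N0 = C/N0 - 10*log10(R_b) = 99.3000 - 80.7460 = 18.5540 dB
Margin = Eb/N0 - Eb/N0_req = 18.5540 - 6.8 = 11.7540 dB (link closes)

11.7540 dB


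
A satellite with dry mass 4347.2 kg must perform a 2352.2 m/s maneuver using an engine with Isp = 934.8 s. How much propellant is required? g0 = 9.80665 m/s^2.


ve = Isp * g0 = 934.8 * 9.80665 = 9167.256420 m/s
mass ratio = exp(dv/ve) = exp(2352.2/9167.256420) = 1.29251138
m_prop = m_dry * (mr - 1) = 4347.2 * (1.29251138 - 1)
m_prop = 1271.6055 kg

1271.6055 kg


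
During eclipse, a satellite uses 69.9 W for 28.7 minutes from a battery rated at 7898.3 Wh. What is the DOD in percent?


E_used = P * t / 60 = 69.9 * 28.7 / 60 = 33.4355 Wh
DOD = E_used / E_total * 100 = 33.4355 / 7898.3 * 100
DOD = 0.4233253 %

0.4233 %


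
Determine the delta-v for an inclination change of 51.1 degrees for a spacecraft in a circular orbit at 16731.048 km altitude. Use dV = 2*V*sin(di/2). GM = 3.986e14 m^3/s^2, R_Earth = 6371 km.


r = 23102.0480 km = 2.3102048e+07 m
V = sqrt(mu/r) = 4153.7792 m/s
di = 51.1 deg = 0.8918632 rad
dV = 2*V*sin(di/2) = 2*4153.7792*sin(0.4459316)
dV = 3583.0382 m/s = 3.5830 km/s

3.5830 km/s


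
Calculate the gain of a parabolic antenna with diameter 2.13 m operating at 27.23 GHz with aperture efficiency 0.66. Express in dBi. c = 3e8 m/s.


lambda = c/f = 3e8 / 2.723e+10 = 0.01101726 m
G = eta*(pi*D/lambda)^2 = 0.66*(pi*2.13/0.01101726)^2
G = 243475.7213 (linear)
G = 10*log10(243475.7213) = 53.8646 dBi

53.8646 dBi


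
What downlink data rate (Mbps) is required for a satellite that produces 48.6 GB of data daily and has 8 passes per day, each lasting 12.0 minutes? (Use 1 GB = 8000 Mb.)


total contact time = 8 * 12.0 * 60 = 5760.0000 s
data = 48.6 GB = 388800.0000 Mb
rate = 388800.0000 / 5760.0000 = 67.5000 Mbps

67.5000 Mbps


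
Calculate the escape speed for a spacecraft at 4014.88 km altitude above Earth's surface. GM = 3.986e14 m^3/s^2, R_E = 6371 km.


r = 6371.0 + 4014.88 = 10385.8800 km = 1.038588e+07 m
v_esc = sqrt(2*mu/r) = sqrt(2*3.986e14 / 1.038588e+07)
v_esc = 8761.1677 m/s = 8.7612 km/s

8.7612 km/s


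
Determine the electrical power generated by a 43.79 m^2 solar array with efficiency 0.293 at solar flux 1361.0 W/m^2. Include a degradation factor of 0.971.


P = area * eta * S * degradation
P = 43.79 * 0.293 * 1361.0 * 0.971
P = 16955.8638 W

16955.8638 W


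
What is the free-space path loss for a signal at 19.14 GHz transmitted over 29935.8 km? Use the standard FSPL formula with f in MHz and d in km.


f = 19.14 GHz = 19140.0000 MHz
d = 29935.8 km
FSPL = 32.44 + 20*log10(19140.0000) + 20*log10(29935.8)
FSPL = 32.44 + 85.6388 + 89.5238
FSPL = 207.6027 dB

207.6027 dB


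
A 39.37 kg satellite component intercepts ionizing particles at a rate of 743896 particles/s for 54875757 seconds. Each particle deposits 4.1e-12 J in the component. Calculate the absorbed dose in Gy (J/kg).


Total energy deposited = rate * time * E_per
  = 743896 * 54875757 * 4.1e-12 = 167.3696 J
Dose = E_total / mass = 167.3696 / 39.37
Dose = 4.2512 Gy

4.2512 Gy


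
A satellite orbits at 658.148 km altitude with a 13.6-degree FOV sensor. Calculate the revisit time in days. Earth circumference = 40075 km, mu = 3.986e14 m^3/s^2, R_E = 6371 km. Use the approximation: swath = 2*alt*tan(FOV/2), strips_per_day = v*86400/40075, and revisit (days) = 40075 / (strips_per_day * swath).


swath = 2*658.148*tan(0.1186824) = 156.9588 km
v = sqrt(mu/r) = 7530.3871 m/s = 7.5304 km/s
strips/day = v*86400/40075 = 7.5304*86400/40075 = 16.2352
coverage/day = strips * swath = 16.2352 * 156.9588 = 2548.2567 km
revisit = 40075 / 2548.2567 = 15.7264 days

15.7264 days


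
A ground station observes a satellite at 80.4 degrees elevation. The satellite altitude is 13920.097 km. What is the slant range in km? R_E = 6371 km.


h = 13920.097 km, el = 80.4 deg
d = -R_E*sin(el) + sqrt((R_E*sin(el))^2 + 2*R_E*h + h^2)
d = -6371.0000*sin(1.4032) + sqrt((6371.0000*0.985996)^2 + 2*6371.0000*13920.097 + 13920.097^2)
d = 13981.4802 km

13981.4802 km


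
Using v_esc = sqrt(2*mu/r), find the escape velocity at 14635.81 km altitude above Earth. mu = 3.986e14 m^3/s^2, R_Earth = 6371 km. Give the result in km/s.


r = 6371.0 + 14635.81 = 21006.8100 km = 2.100681e+07 m
v_esc = sqrt(2*mu/r) = sqrt(2*3.986e14 / 2.100681e+07)
v_esc = 6160.3245 m/s = 6.1603 km/s

6.1603 km/s


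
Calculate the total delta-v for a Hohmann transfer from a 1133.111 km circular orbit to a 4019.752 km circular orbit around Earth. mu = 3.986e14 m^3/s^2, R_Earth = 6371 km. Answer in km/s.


r1 = 7504.1110 km = 7.504111e+06 m
r2 = 10390.7520 km = 1.0390752e+07 m
dv1 = sqrt(mu/r1)*(sqrt(2*r2/(r1+r2)) - 1) = 565.8650 m/s
dv2 = sqrt(mu/r2)*(1 - sqrt(2*r1/(r1+r2))) = 521.5062 m/s
total dv = |dv1| + |dv2| = 565.8650 + 521.5062 = 1087.3712 m/s = 1.0874 km/s

1.0874 km/s


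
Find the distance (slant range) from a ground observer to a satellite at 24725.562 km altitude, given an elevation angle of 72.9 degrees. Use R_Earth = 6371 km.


h = 24725.562 km, el = 72.9 deg
d = -R_E*sin(el) + sqrt((R_E*sin(el))^2 + 2*R_E*h + h^2)
d = -6371.0000*sin(1.2723) + sqrt((6371.0000*0.955793)^2 + 2*6371.0000*24725.562 + 24725.562^2)
d = 24950.7265 km

24950.7265 km


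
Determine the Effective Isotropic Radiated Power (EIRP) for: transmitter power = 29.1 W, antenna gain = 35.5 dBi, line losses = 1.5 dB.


Pt = 29.1 W = 14.6389 dBW
EIRP = Pt_dBW + Gt - losses = 14.6389 + 35.5 - 1.5 = 48.6389 dBW

48.6389 dBW


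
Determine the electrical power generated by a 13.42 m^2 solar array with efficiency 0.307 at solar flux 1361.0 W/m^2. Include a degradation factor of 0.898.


P = area * eta * S * degradation
P = 13.42 * 0.307 * 1361.0 * 0.898
P = 5035.3000 W

5035.3000 W


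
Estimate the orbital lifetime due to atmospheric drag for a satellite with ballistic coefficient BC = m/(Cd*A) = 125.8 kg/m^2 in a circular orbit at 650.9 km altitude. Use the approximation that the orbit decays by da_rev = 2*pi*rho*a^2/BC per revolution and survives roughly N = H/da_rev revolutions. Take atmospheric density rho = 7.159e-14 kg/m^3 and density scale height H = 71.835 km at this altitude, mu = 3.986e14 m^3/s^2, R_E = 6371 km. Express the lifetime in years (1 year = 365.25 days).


a = R_E + alt = 7021.9000 km = 7.0219e+06 m
da_rev = 2*pi*rho*a^2/BC = 2*pi*7.159e-14*(7.0219e+06)^2/125.8 = 0.176303474 m per revolution
N = H/da_rev = 71835.0000 m / 0.176303474 m = 407450.8478 revolutions
P = 2*pi*sqrt(a^3/mu) = 5855.8937 s
lifetime = N*P = 407450.8478 * 5855.8937 = 2.3859888e+09 s = 27615.6115 days
years = 27615.6115 / 365.25 = 75.6074 years

75.6074 years


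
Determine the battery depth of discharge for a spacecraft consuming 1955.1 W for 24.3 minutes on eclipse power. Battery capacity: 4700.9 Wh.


E_used = P * t / 60 = 1955.1 * 24.3 / 60 = 791.8155 Wh
DOD = E_used / E_total * 100 = 791.8155 / 4700.9 * 100
DOD = 16.8439 %

16.8439 %


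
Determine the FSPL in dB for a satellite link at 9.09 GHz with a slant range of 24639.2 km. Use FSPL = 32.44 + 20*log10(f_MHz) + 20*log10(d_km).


f = 9.09 GHz = 9090.0000 MHz
d = 24639.2 km
FSPL = 32.44 + 20*log10(9090.0000) + 20*log10(24639.2)
FSPL = 32.44 + 79.1713 + 87.8325
FSPL = 199.4438 dB

199.4438 dB


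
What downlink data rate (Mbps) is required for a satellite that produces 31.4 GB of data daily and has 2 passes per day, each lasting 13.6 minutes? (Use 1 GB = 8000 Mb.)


total contact time = 2 * 13.6 * 60 = 1632.0000 s
data = 31.4 GB = 251200.0000 Mb
rate = 251200.0000 / 1632.0000 = 153.9216 Mbps

153.9216 Mbps


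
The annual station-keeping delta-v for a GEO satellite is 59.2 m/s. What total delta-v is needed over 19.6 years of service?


dV = rate * years = 59.2 * 19.6
dV = 1160.3200 m/s

1160.3200 m/s


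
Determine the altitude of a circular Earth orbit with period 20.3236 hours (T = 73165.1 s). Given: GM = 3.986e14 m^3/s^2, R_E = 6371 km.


T = 73165.1 s
r = (mu*T^2/(4*pi^2))^(1/3) = (3.986e14 * 73165.1^2 / (4*pi^2))^(1/3)
r = 3.7808998e+07 m = 37808.9978 km
alt = r - R_E = 37808.9978 - 6371 = 31437.9978 km

31437.9978 km


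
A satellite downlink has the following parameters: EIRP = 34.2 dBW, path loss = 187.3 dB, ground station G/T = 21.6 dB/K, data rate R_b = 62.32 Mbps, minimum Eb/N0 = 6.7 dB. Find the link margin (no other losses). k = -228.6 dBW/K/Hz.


C/N0 = EIRP - FSPL + G/T - k = 34.2 - 187.3 + 21.6 - (-228.6)
C/N0 = 97.1000 dB-Hz
R_b = 62.32 Mbps = 6.232e+07 bps -> 10*log10(R_b) = 77.9463 dB-Hz
Eb/N0 = C/N0 - 10*log10(R_b) = 97.1000 - 77.9463 = 19.1537 dB
Margin = Eb/N0 - Eb/N0_req = 19.1537 - 6.7 = 12.4537 dB (link closes)

12.4537 dB


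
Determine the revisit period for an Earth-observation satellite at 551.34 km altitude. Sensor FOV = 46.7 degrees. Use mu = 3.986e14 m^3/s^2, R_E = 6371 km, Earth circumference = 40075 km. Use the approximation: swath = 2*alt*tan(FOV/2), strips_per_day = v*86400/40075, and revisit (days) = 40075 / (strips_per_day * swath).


swath = 2*551.34*tan(0.4075344) = 476.0302 km
v = sqrt(mu/r) = 7588.2597 m/s = 7.5883 km/s
strips/day = v*86400/40075 = 7.5883*86400/40075 = 16.3600
coverage/day = strips * swath = 16.3600 * 476.0302 = 7787.8380 km
revisit = 40075 / 7787.8380 = 5.1458 days

5.1458 days


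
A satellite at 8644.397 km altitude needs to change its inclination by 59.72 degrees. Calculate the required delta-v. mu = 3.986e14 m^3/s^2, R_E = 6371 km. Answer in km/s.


r = 15015.3970 km = 1.5015397e+07 m
V = sqrt(mu/r) = 5152.2893 m/s
di = 59.72 deg = 1.0423 rad
dV = 2*V*sin(di/2) = 2*5152.2893*sin(0.5211553)
dV = 5130.4684 m/s = 5.1305 km/s

5.1305 km/s


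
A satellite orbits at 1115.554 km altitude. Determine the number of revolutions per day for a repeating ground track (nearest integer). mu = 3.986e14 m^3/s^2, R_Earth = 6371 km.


r = 7.486554e+06 m
T = 2*pi*sqrt(r^3/mu) = 6446.6511 s = 107.4442 min
revs/day = 1440 / 107.4442 = 13.4023
Rounded: 13 revolutions per day

13 revolutions per day


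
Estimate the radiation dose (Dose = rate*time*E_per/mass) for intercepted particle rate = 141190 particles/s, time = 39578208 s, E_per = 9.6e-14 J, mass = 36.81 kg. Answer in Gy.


Total energy deposited = rate * time * E_per
  = 141190 * 39578208 * 9.6e-14 = 0.5364525 J
Dose = E_total / mass = 0.5364525 / 36.81
Dose = 0.01457355 Gy

0.0146 Gy


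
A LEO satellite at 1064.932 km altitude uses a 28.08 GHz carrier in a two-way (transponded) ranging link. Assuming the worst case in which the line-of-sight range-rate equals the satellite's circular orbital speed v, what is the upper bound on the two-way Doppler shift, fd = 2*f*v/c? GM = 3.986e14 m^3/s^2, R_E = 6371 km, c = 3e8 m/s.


r = 7.435932e+06 m
v = sqrt(mu/r) = 7321.5148 m/s (worst-case radial velocity)
f = 28.08 GHz = 2.808e+10 Hz
fd = 2*f*v/c = 2*2.808e+10*7321.5148/3.0e+08
fd = 1.3705876e+06 Hz

1.3706e+06 Hz


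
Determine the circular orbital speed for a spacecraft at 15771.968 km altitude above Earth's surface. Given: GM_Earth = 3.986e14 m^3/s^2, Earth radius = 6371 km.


r = R_E + alt = 6371.0 + 15771.968 = 22142.9680 km = 2.2142968e+07 m
v = sqrt(mu/r) = sqrt(3.986e14 / 2.2142968e+07) = 4242.7821 m/s = 4.2428 km/s

4.2428 km/s


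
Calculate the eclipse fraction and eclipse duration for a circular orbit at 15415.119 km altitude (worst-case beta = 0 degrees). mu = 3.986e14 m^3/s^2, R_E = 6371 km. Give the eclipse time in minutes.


r = 21786.1190 km
T = 533.3715 min
Eclipse fraction = arcsin(R_E/r)/pi = arcsin(6371.0000/21786.1190)/pi
= arcsin(0.2924339)/pi = 0.09446515
Eclipse duration = 0.09446515 * 533.3715 = 50.3850 min

50.3850 minutes


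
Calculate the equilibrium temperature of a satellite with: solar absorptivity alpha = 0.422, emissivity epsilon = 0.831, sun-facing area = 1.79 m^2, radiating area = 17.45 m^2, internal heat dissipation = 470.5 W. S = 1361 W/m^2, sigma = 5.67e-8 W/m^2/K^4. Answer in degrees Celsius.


Numerator = alpha*S*A_sun + Q_int = 0.422*1361*1.79 + 470.5 = 1498.5722 W
Denominator = eps*sigma*A_rad = 0.831*5.67e-8*17.45 = 8.2220386e-07 W/K^4
T^4 = 1.8226285e+09 K^4
T = 206.6210 K = -66.5290 C

-66.5290 degrees Celsius


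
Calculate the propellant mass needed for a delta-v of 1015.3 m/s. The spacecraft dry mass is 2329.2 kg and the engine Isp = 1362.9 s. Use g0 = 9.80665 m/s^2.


ve = Isp * g0 = 1362.9 * 9.80665 = 13365.483285 m/s
mass ratio = exp(dv/ve) = exp(1015.3/13365.483285) = 1.07892409
m_prop = m_dry * (mr - 1) = 2329.2 * (1.07892409 - 1)
m_prop = 183.8300 kg

183.8300 kg


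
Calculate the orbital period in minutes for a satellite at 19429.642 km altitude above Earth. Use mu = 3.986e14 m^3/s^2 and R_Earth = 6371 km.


r = 25800.6420 km = 2.5800642e+07 m
T = 2*pi*sqrt(r^3/mu) = 2*pi*sqrt(1.7174794e+22 / 3.986e14)
T = 41243.6403 s = 687.3940 min

687.3940 minutes


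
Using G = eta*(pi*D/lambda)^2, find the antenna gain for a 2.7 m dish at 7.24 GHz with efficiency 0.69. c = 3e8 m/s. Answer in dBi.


lambda = c/f = 3e8 / 7.24e+09 = 0.04143646 m
G = eta*(pi*D/lambda)^2 = 0.69*(pi*2.7/0.04143646)^2
G = 28914.1871 (linear)
G = 10*log10(28914.1871) = 44.6111 dBi

44.6111 dBi


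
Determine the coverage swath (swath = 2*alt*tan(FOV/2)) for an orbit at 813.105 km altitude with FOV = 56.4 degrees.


FOV = 56.4 deg = 0.9843657 rad
swath = 2 * alt * tan(FOV/2) = 2 * 813.105 * tan(0.4921828)
swath = 2 * 813.105 * 0.5361953
swath = 871.9662 km

871.9662 km


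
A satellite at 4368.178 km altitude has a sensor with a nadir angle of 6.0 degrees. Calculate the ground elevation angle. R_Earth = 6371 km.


r = R_E + alt = 10739.1780 km
Law of sines in the satellite / Earth-center / ground-point triangle:
  sin(nadir)/R_E = sin(90 + el)/r  =>  cos(el) = (r/R_E)*sin(nadir)
cos(el) = (10739.1780 / 6371.0000) * sin(6.0 deg) = 0.1761968
el = arccos(0.1761968) = 79.8517 deg
(Earth-central angle = 90 - nadir - el = 4.1483 deg)

79.8517 degrees


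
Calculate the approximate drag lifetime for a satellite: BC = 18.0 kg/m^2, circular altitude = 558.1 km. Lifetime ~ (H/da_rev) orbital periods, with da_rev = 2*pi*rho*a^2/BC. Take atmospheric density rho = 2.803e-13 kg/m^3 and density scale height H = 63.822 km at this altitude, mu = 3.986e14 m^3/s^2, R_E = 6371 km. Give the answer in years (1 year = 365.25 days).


a = R_E + alt = 6929.1000 km = 6.9291e+06 m
da_rev = 2*pi*rho*a^2/BC = 2*pi*2.803e-13*(6.9291e+06)^2/18.0 = 4.697687 m per revolution
N = H/da_rev = 63822.0000 m / 4.697687 m = 13585.8336 revolutions
P = 2*pi*sqrt(a^3/mu) = 5740.1926 s
lifetime = N*P = 13585.8336 * 5740.1926 = 7.7985301e+07 s = 902.6077 days
years = 902.6077 / 365.25 = 2.4712 years

2.4712 years


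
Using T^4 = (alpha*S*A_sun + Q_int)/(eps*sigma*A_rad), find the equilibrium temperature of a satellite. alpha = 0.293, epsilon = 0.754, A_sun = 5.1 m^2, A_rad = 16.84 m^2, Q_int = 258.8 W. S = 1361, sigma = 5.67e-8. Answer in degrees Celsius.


Numerator = alpha*S*A_sun + Q_int = 0.293*1361*5.1 + 258.8 = 2292.5423 W
Denominator = eps*sigma*A_rad = 0.754*5.67e-8*16.84 = 7.1994031e-07 W/K^4
T^4 = 3.1843505e+09 K^4
T = 237.5501 K = -35.5999 C

-35.5999 degrees Celsius


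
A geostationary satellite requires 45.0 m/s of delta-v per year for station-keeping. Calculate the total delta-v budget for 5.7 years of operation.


dV = rate * years = 45.0 * 5.7
dV = 256.5000 m/s

256.5000 m/s


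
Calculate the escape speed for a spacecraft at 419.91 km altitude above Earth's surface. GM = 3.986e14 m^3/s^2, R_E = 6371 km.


r = 6371.0 + 419.91 = 6790.9100 km = 6.79091e+06 m
v_esc = sqrt(2*mu/r) = sqrt(2*3.986e14 / 6.79091e+06)
v_esc = 10834.7690 m/s = 10.8348 km/s

10.8348 km/s


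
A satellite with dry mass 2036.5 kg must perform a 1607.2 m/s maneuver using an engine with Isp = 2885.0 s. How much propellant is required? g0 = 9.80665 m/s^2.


ve = Isp * g0 = 2885.0 * 9.80665 = 28292.185250 m/s
mass ratio = exp(dv/ve) = exp(1607.2/28292.185250) = 1.05845173
m_prop = m_dry * (mr - 1) = 2036.5 * (1.05845173 - 1)
m_prop = 119.0369 kg

119.0369 kg


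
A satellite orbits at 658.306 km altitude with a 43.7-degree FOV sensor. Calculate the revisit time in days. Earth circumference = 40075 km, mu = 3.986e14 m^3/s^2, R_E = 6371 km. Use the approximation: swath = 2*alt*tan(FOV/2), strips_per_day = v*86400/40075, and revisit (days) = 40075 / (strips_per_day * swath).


swath = 2*658.306*tan(0.3813544) = 527.9405 km
v = sqrt(mu/r) = 7530.3025 m/s = 7.5303 km/s
strips/day = v*86400/40075 = 7.5303*86400/40075 = 16.2350
coverage/day = strips * swath = 16.2350 * 527.9405 = 8571.1201 km
revisit = 40075 / 8571.1201 = 4.6756 days

4.6756 days


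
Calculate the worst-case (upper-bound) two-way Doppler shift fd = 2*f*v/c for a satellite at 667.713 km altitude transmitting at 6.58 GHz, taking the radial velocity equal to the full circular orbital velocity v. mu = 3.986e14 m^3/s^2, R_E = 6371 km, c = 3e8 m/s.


r = 7.038713e+06 m
v = sqrt(mu/r) = 7525.2688 m/s (worst-case radial velocity)
f = 6.58 GHz = 6.58e+09 Hz
fd = 2*f*v/c = 2*6.58e+09*7525.2688/3.0e+08
fd = 330108.4588 Hz

330108.4588 Hz


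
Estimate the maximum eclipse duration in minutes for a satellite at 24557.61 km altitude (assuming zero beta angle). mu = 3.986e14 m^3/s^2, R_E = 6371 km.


r = 30928.6100 km
T = 902.1953 min
Eclipse fraction = arcsin(R_E/r)/pi = arcsin(6371.0000/30928.6100)/pi
= arcsin(0.2059905)/pi = 0.0660416
Eclipse duration = 0.0660416 * 902.1953 = 59.5824 min

59.5824 minutes


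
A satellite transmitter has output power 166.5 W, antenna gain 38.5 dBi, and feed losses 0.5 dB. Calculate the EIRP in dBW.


Pt = 166.5 W = 22.2141 dBW
EIRP = Pt_dBW + Gt - losses = 22.2141 + 38.5 - 0.5 = 60.2141 dBW

60.2141 dBW


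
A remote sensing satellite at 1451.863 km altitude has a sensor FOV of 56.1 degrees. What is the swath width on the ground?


FOV = 56.1 deg = 0.9791297 rad
swath = 2 * alt * tan(FOV/2) = 2 * 1451.863 * tan(0.4895649)
swath = 2 * 1451.863 * 0.5328293
swath = 1547.1904 km

1547.1904 km


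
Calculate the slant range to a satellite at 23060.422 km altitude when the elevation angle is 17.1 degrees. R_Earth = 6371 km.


h = 23060.422 km, el = 17.1 deg
d = -R_E*sin(el) + sqrt((R_E*sin(el))^2 + 2*R_E*h + h^2)
d = -6371.0000*sin(0.2984513) + sqrt((6371.0000*0.2940403)^2 + 2*6371.0000*23060.422 + 23060.422^2)
d = 26921.2576 km

26921.2576 km


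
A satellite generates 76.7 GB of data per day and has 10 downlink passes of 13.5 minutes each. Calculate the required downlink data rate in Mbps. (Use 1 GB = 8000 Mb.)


total contact time = 10 * 13.5 * 60 = 8100.0000 s
data = 76.7 GB = 613600.0000 Mb
rate = 613600.0000 / 8100.0000 = 75.7531 Mbps

75.7531 Mbps


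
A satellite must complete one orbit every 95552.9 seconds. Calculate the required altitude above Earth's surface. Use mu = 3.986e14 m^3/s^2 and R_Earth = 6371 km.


T = 95552.9 s
r = (mu*T^2/(4*pi^2))^(1/3) = (3.986e14 * 95552.9^2 / (4*pi^2))^(1/3)
r = 4.5173988e+07 m = 45173.9882 km
alt = r - R_E = 45173.9882 - 6371 = 38802.9882 km

38802.9882 km


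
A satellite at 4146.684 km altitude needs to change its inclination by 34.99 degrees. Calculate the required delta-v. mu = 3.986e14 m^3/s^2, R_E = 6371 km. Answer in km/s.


r = 10517.6840 km = 1.0517684e+07 m
V = sqrt(mu/r) = 6156.1414 m/s
di = 34.99 deg = 0.6106907 rad
dV = 2*V*sin(di/2) = 2*6156.1414*sin(0.3053454)
dV = 3701.3501 m/s = 3.7014 km/s

3.7014 km/s


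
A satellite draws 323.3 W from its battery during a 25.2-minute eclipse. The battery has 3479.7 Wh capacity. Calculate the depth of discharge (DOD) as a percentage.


E_used = P * t / 60 = 323.3 * 25.2 / 60 = 135.7860 Wh
DOD = E_used / E_total * 100 = 135.7860 / 3479.7 * 100
DOD = 3.9022 %

3.9022 %


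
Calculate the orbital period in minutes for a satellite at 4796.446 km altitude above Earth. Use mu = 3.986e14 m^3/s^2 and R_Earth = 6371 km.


r = 11167.4460 km = 1.1167446e+07 m
T = 2*pi*sqrt(r^3/mu) = 2*pi*sqrt(1.3927129e+21 / 3.986e14)
T = 11744.7023 s = 195.7450 min

195.7450 minutes


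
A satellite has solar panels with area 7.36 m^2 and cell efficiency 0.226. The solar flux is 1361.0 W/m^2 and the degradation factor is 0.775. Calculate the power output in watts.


P = area * eta * S * degradation
P = 7.36 * 0.226 * 1361.0 * 0.775
P = 1754.4705 W

1754.4705 W


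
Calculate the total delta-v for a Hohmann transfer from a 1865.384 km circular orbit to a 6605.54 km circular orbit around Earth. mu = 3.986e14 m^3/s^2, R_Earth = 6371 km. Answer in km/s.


r1 = 8236.3840 km = 8.236384e+06 m
r2 = 12976.5400 km = 1.297654e+07 m
dv1 = sqrt(mu/r1)*(sqrt(2*r2/(r1+r2)) - 1) = 738.0972 m/s
dv2 = sqrt(mu/r2)*(1 - sqrt(2*r1/(r1+r2))) = 658.3280 m/s
total dv = |dv1| + |dv2| = 738.0972 + 658.3280 = 1396.4252 m/s = 1.3964 km/s

1.3964 km/s


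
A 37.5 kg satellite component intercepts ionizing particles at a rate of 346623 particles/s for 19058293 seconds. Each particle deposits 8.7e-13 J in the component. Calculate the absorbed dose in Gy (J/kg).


Total energy deposited = rate * time * E_per
  = 346623 * 19058293 * 8.7e-13 = 5.7473 J
Dose = E_total / mass = 5.7473 / 37.5
Dose = 0.1532602 Gy

0.1533 Gy


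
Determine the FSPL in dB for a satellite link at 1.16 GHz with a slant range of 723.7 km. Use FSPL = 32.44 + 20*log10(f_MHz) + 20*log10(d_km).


f = 1.16 GHz = 1160.0000 MHz
d = 723.7 km
FSPL = 32.44 + 20*log10(1160.0000) + 20*log10(723.7)
FSPL = 32.44 + 61.2892 + 57.1912
FSPL = 150.9203 dB

150.9203 dB


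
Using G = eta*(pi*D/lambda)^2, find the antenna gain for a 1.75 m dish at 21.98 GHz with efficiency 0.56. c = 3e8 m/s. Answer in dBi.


lambda = c/f = 3e8 / 2.198e+10 = 0.01364877 m
G = eta*(pi*D/lambda)^2 = 0.56*(pi*1.75/0.01364877)^2
G = 90860.8377 (linear)
G = 10*log10(90860.8377) = 49.5838 dBi

49.5838 dBi


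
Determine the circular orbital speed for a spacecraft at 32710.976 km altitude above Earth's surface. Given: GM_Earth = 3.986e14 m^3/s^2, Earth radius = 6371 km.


r = R_E + alt = 6371.0 + 32710.976 = 39081.9760 km = 3.9081976e+07 m
v = sqrt(mu/r) = sqrt(3.986e14 / 3.9081976e+07) = 3193.5990 m/s = 3.1936 km/s

3.1936 km/s


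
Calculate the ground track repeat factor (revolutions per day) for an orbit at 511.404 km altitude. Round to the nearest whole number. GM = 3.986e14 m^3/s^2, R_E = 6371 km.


r = 6.882404e+06 m
T = 2*pi*sqrt(r^3/mu) = 5682.2647 s = 94.7044 min
revs/day = 1440 / 94.7044 = 15.2052
Rounded: 15 revolutions per day

15 revolutions per day


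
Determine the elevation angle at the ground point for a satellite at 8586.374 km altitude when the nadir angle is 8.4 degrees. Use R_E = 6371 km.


r = R_E + alt = 14957.3740 km
Law of sines in the satellite / Earth-center / ground-point triangle:
  sin(nadir)/R_E = sin(90 + el)/r  =>  cos(el) = (r/R_E)*sin(nadir)
cos(el) = (14957.3740 / 6371.0000) * sin(8.4 deg) = 0.3429632
el = arccos(0.3429632) = 69.9425 deg
(Earth-central angle = 90 - nadir - el = 11.6575 deg)

69.9425 degrees


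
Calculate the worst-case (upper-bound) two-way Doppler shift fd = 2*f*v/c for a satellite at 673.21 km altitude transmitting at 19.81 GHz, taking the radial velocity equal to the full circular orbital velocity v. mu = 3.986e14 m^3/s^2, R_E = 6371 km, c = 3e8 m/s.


r = 7.04421e+06 m
v = sqrt(mu/r) = 7522.3320 m/s (worst-case radial velocity)
f = 19.81 GHz = 1.981e+10 Hz
fd = 2*f*v/c = 2*1.981e+10*7522.3320/3.0e+08
fd = 993449.3190 Hz

993449.3190 Hz


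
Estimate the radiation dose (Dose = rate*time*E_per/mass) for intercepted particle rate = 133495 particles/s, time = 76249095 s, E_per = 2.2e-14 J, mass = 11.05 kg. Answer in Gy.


Total energy deposited = rate * time * E_per
  = 133495 * 76249095 * 2.2e-14 = 0.2239352 J
Dose = E_total / mass = 0.2239352 / 11.05
Dose = 0.02026563 Gy

0.0203 Gy


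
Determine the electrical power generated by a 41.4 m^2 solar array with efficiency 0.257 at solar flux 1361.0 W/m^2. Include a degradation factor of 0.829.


P = area * eta * S * degradation
P = 41.4 * 0.257 * 1361.0 * 0.829
P = 12004.5565 W

12004.5565 W


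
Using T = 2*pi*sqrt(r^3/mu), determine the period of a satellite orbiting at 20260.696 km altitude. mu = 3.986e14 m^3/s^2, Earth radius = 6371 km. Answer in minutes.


r = 26631.6960 km = 2.6631696e+07 m
T = 2*pi*sqrt(r^3/mu) = 2*pi*sqrt(1.8888457e+22 / 3.986e14)
T = 43252.3251 s = 720.8721 min

720.8721 minutes


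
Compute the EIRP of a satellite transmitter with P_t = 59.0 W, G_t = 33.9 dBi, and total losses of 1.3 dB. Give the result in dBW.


Pt = 59.0 W = 17.7085 dBW
EIRP = Pt_dBW + Gt - losses = 17.7085 + 33.9 - 1.3 = 50.3085 dBW

50.3085 dBW


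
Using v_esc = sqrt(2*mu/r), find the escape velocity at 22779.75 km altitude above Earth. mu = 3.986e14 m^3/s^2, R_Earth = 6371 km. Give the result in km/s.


r = 6371.0 + 22779.75 = 29150.7500 km = 2.915075e+07 m
v_esc = sqrt(2*mu/r) = sqrt(2*3.986e14 / 2.915075e+07)
v_esc = 5229.4833 m/s = 5.2295 km/s

5.2295 km/s


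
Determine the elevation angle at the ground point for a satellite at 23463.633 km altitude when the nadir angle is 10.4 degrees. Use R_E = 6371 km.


r = R_E + alt = 29834.6330 km
Law of sines in the satellite / Earth-center / ground-point triangle:
  sin(nadir)/R_E = sin(90 + el)/r  =>  cos(el) = (r/R_E)*sin(nadir)
cos(el) = (29834.6330 / 6371.0000) * sin(10.4 deg) = 0.8453496
el = arccos(0.8453496) = 32.2906 deg
(Earth-central angle = 90 - nadir - el = 47.3094 deg)

32.2906 degrees


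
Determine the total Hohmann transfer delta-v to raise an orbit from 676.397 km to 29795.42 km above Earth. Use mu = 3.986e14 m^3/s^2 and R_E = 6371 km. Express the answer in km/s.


r1 = 7047.3970 km = 7.047397e+06 m
r2 = 36166.4200 km = 3.616642e+07 m
dv1 = sqrt(mu/r1)*(sqrt(2*r2/(r1+r2)) - 1) = 2209.3216 m/s
dv2 = sqrt(mu/r2)*(1 - sqrt(2*r1/(r1+r2))) = 1423.8495 m/s
total dv = |dv1| + |dv2| = 2209.3216 + 1423.8495 = 3633.1711 m/s = 3.6332 km/s

3.6332 km/s


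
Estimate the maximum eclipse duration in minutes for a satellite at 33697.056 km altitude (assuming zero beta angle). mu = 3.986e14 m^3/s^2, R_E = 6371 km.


r = 40068.0560 km
T = 1330.3239 min
Eclipse fraction = arcsin(R_E/r)/pi = arcsin(6371.0000/40068.0560)/pi
= arcsin(0.1590045)/pi = 0.05082843
Eclipse duration = 0.05082843 * 1330.3239 = 67.6183 min

67.6183 minutes


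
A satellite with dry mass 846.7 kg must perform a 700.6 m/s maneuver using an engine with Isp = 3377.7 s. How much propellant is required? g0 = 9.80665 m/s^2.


ve = Isp * g0 = 3377.7 * 9.80665 = 33123.921705 m/s
mass ratio = exp(dv/ve) = exp(700.6/33123.921705) = 1.02137614
m_prop = m_dry * (mr - 1) = 846.7 * (1.02137614 - 1)
m_prop = 18.0992 kg

18.0992 kg


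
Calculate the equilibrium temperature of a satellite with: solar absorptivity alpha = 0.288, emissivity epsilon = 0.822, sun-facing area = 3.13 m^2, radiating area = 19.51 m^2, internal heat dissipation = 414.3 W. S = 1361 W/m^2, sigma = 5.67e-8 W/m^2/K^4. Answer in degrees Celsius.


Numerator = alpha*S*A_sun + Q_int = 0.288*1361*3.13 + 414.3 = 1641.1598 W
Denominator = eps*sigma*A_rad = 0.822*5.67e-8*19.51 = 9.0931037e-07 W/K^4
T^4 = 1.8048401e+09 K^4
T = 206.1150 K = -67.0350 C

-67.0350 degrees Celsius


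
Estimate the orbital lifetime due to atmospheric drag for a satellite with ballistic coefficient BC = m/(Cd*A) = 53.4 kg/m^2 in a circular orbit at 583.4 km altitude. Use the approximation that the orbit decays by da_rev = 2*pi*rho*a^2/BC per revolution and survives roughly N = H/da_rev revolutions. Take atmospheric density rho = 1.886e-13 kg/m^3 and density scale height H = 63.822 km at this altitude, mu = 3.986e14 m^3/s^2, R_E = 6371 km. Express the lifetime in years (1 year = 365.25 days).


a = R_E + alt = 6954.4000 km = 6.9544e+06 m
da_rev = 2*pi*rho*a^2/BC = 2*pi*1.886e-13*(6.9544e+06)^2/53.4 = 1.073247 m per revolution
N = H/da_rev = 63822.0000 m / 1.073247 m = 59466.2807 revolutions
P = 2*pi*sqrt(a^3/mu) = 5771.6598 s
lifetime = N*P = 59466.2807 * 5771.6598 = 3.4321914e+08 s = 3972.4437 days
years = 3972.4437 / 365.25 = 10.8760 years

10.8760 years


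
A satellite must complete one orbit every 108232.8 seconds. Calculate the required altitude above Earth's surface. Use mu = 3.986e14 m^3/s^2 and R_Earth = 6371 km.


T = 108232.8 s
r = (mu*T^2/(4*pi^2))^(1/3) = (3.986e14 * 108232.8^2 / (4*pi^2))^(1/3)
r = 4.9086845e+07 m = 49086.8445 km
alt = r - R_E = 49086.8445 - 6371 = 42715.8445 km

42715.8445 km


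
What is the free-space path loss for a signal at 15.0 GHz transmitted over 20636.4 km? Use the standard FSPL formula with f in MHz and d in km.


f = 15.0 GHz = 15000.0000 MHz
d = 20636.4 km
FSPL = 32.44 + 20*log10(15000.0000) + 20*log10(20636.4)
FSPL = 32.44 + 83.5218 + 86.2927
FSPL = 202.2545 dB

202.2545 dB


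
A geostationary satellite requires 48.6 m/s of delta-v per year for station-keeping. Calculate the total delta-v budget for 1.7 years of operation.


dV = rate * years = 48.6 * 1.7
dV = 82.6200 m/s

82.6200 m/s


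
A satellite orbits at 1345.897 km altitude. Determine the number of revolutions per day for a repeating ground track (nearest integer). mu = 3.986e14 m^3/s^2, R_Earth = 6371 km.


r = 7.716897e+06 m
T = 2*pi*sqrt(r^3/mu) = 6746.4495 s = 112.4408 min
revs/day = 1440 / 112.4408 = 12.8067
Rounded: 13 revolutions per day

13 revolutions per day


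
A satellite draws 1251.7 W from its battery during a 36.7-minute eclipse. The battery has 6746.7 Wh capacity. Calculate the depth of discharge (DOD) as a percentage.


E_used = P * t / 60 = 1251.7 * 36.7 / 60 = 765.6232 Wh
DOD = E_used / E_total * 100 = 765.6232 / 6746.7 * 100
DOD = 11.3481 %

11.3481 %


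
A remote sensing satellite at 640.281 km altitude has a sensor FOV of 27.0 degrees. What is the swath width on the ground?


FOV = 27.0 deg = 0.4712389 rad
swath = 2 * alt * tan(FOV/2) = 2 * 640.281 * tan(0.2356194)
swath = 2 * 640.281 * 0.2400788
swath = 307.4357 km

307.4357 km


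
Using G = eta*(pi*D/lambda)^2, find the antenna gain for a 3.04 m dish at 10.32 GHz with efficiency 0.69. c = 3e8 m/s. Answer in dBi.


lambda = c/f = 3e8 / 1.032e+10 = 0.02906977 m
G = eta*(pi*D/lambda)^2 = 0.69*(pi*3.04/0.02906977)^2
G = 74475.4076 (linear)
G = 10*log10(74475.4076) = 48.7201 dBi

48.7201 dBi


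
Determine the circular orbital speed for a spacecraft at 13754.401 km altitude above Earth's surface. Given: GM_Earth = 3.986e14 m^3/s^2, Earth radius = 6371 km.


r = R_E + alt = 6371.0 + 13754.401 = 20125.4010 km = 2.0125401e+07 m
v = sqrt(mu/r) = sqrt(3.986e14 / 2.0125401e+07) = 4450.3726 m/s = 4.4504 km/s

4.4504 km/s


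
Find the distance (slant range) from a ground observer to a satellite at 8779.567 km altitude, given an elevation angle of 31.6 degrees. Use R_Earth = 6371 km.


h = 8779.567 km, el = 31.6 deg
d = -R_E*sin(el) + sqrt((R_E*sin(el))^2 + 2*R_E*h + h^2)
d = -6371.0000*sin(0.551524) + sqrt((6371.0000*0.5239859)^2 + 2*6371.0000*8779.567 + 8779.567^2)
d = 10807.1579 km

10807.1579 km


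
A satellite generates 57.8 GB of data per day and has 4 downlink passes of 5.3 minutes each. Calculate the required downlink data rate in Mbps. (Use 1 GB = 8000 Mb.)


total contact time = 4 * 5.3 * 60 = 1272.0000 s
data = 57.8 GB = 462400.0000 Mb
rate = 462400.0000 / 1272.0000 = 363.5220 Mbps

363.5220 Mbps


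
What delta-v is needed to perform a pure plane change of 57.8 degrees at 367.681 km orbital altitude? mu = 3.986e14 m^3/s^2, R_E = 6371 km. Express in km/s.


r = 6738.6810 km = 6.738681e+06 m
V = sqrt(mu/r) = 7690.9714 m/s
di = 57.8 deg = 1.0088 rad
dV = 2*V*sin(di/2) = 2*7690.9714*sin(0.5044002)
dV = 7433.8220 m/s = 7.4338 km/s

7.4338 km/s


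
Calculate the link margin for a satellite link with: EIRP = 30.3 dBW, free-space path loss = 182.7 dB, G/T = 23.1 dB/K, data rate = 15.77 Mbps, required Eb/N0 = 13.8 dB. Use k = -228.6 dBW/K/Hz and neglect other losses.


C/N0 = EIRP - FSPL + G/T - k = 30.3 - 182.7 + 23.1 - (-228.6)
C/N0 = 99.3000 dB-Hz
R_b = 15.77 Mbps = 1.577e+07 bps -> 10*log10(R_b) = 71.9783 dB-Hz
Eb/N0 = C/N0 - 10*log10(R_b) = 99.3000 - 71.9783 = 27.3217 dB
Margin = Eb/N0 - Eb/N0_req = 27.3217 - 13.8 = 13.5217 dB (link closes)

13.5217 dB
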